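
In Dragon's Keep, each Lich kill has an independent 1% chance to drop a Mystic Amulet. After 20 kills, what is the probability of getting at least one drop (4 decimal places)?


P(at least one) = 1 - P(none) = 1 - (1-p)^n
p = 1/100 = 0.01
1 - p = 0.99
(1 - p)^20 = 0.99^20 = 0.817907
P(at least one) = 1 - 0.817907 = 0.1821

0.1821


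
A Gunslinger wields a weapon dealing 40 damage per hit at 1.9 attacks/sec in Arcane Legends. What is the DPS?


DPS = damage * attack_speed
= 40 * 1.9
= 76.0

76.0 DPS


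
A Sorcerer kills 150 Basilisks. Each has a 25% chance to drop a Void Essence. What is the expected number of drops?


Expected drops = kills * (drop_rate / 100)
= 150 * (25 / 100)
= 150 * 0.25
= 37.5

37.5 drops


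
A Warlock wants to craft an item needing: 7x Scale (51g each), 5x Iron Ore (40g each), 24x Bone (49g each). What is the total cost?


Cost breakdown:
  Scale: 7 * 51 = 357
  Iron Ore: 5 * 40 = 200
  Bone: 24 * 49 = 1176
Total = 357 + 200 + 1176 = 1733

1733 gold


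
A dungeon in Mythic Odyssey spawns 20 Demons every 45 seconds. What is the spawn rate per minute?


Spawns per minute = count * (60 / interval)
= 20 * (60 / 45)
= 20 * 1.3333
= 26.67

26.67 per minute


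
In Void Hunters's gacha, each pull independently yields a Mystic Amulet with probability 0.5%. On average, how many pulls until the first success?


Expected pulls for a geometric distribution = 1/p = 100 / rate%
= 100 / 0.5
= 200.0

200.0 pulls


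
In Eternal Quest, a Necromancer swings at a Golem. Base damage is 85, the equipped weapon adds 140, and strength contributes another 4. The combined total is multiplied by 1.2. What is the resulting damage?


Sum base + weapon + str = 85 + 140 + 4 = 229
Multiply by 1.2:
229 * 1.2 = 274.8

274.8 damage


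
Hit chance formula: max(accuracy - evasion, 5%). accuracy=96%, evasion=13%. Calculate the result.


accuracy - evasion = 96 - 13 = 83
Apply floor: max(83, 5) = 83
Hit chance = 83%

83%


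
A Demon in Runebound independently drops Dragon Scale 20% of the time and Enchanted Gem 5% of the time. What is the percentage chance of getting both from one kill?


For independent events, P(both) = P(A) * P(B)
= 20% * 5%
= 100 / 100 %
= 1.0%

1.0%


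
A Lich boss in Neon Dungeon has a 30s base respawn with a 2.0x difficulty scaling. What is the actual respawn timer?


Respawn time = base * multiplier
= 30 * 2.0
= 60.0 seconds

60.0 seconds


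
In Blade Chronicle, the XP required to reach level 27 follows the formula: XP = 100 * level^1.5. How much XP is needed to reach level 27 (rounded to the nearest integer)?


XP = 100 * level^1.5
Substitute level = 27:
XP = 100 * 27^1.5
= 100 * 140.2961
= 14030

14030 XP


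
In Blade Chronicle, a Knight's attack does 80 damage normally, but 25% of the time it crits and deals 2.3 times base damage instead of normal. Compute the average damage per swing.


E[dmg] = base * (1 + crit_chance * (crit_mult - 1))
cc as decimal = 25/100 = 0.25
cm - 1 = 2.3 - 1 = 1.3
Bonus factor = 0.25 * 1.3 = 0.325
Total multiplier = 1 + 0.325 = 1.325
Expected damage = 80 * 1.325 = 106.00

106.00 damage


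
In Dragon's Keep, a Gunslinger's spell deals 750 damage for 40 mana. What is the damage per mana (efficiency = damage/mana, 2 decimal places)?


Efficiency = damage / mana
= 750 / 40
= 18.75

18.75 dmg/mana


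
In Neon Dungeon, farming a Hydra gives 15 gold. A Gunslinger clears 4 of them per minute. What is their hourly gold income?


Gold per minute = 15 * 4 = 60
Gold per hour = 60 * 60 = 3600

3600 gold/hour


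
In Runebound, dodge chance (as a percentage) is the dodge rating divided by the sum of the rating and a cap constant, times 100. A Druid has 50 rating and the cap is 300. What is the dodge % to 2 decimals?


dodge% = 50 / (50 + 300) * 100
= 50 / 350 * 100
= 0.142857 * 100
= 14.29%

14.29%


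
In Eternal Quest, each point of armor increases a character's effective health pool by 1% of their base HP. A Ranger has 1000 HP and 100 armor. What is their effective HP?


EHP = 1000 * (1 + 100/100)
= 1000 * (1 + 1.0)
= 1000 * 2.0
= 2000.0

2000.0 EHP


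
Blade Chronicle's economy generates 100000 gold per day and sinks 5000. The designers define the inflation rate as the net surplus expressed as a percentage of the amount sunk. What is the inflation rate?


Net gold = 100000 - 5000 = 95000
Inflation rate = net / sunk * 100 = 95000 / 5000 * 100
= 19.0 * 100
= 1900.00%

1900.00%


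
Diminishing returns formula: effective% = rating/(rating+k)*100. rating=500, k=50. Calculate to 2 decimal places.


effective% = rating / (rating + k) * 100
= 500 / (500 + 50) * 100
= 500 / 550 * 100
= 0.909091 * 100
= 90.91%

90.91%


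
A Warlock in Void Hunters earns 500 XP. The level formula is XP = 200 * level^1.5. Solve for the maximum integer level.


XP = 200 * level^1.5, so level = (XP / 200)^(1/1.5)
= (500 / 200)^(1/1.5)
= 2.5^0.6667
= 1.842
Floor: level = 1

level 1


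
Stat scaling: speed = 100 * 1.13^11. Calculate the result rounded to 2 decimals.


value = base * growth^level
= 100 * 1.13^11
= 100 * 3.835861
= 383.59

383.59 speed


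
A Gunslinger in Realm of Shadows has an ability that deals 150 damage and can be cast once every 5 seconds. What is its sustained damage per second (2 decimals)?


DPS = damage / cooldown
= 150 / 5
= 30.00

30.00 DPS


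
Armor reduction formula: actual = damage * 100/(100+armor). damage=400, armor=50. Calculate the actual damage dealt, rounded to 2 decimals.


actual = 400 * 100 / (100 + 50)
= 400 * 100 / 150
= 40000 / 150
= 266.67

266.67 damage


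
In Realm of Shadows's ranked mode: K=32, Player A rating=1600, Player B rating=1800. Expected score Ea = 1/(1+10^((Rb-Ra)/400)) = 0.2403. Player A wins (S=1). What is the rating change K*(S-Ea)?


Elo update: delta = K * (S - Ea), where S = 1 (wins)
S - Ea = 1 - 0.2403 = 0.7597
Rating change = 32 * 0.7597
= 24.31

24.31 rating points


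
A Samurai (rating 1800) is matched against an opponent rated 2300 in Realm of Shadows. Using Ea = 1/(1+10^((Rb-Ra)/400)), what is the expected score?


Elo expected score: Ea = 1/(1 + 10^((Rb-Ra)/400))
Rb - Ra = 2300 - 1800 = 500
(Rb-Ra)/400 = 500/400 = 1.25
10^1.25 = 17.782794
Ea = 1/(1 + 17.782794) = 1/18.782794 = 0.0532

0.0532


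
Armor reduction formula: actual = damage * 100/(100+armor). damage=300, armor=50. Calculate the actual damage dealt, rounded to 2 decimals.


actual = 300 * 100 / (100 + 50)
= 300 * 100 / 150
= 30000 / 150
= 200.00

200.00 damage


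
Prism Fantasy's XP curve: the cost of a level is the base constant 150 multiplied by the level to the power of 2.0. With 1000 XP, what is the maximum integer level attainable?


XP = 150 * level^2.0, so level = (XP / 150)^(1/2.0)
= (1000 / 150)^(1/2.0)
= 6.6667^0.5
= 2.582
Floor: level = 2

level 2


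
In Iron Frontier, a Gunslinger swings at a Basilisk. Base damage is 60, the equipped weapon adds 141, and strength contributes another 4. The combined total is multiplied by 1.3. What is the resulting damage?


Sum base + weapon + str = 60 + 141 + 4 = 205
Multiply by 1.3:
205 * 1.3 = 266.5

266.5 damage


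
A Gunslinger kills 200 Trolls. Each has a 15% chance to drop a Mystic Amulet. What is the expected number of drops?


Expected drops = kills * (drop_rate / 100)
= 200 * (15 / 100)
= 200 * 0.15
= 30.0

30.0 drops


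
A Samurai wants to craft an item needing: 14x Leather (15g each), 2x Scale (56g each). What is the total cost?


Cost breakdown:
  Leather: 14 * 15 = 210
  Scale: 2 * 56 = 112
Total = 210 + 112 = 322

322 gold


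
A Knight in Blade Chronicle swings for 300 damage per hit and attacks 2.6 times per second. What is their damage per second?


DPS = damage * attack_speed
= 300 * 2.6
= 780.0

780.0 DPS


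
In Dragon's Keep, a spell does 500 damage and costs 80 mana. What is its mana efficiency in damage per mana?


Efficiency = damage / mana
= 500 / 80
= 6.25

6.25 dmg/mana


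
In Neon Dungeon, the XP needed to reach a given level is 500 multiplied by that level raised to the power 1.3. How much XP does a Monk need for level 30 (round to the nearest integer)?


XP = 500 * level^1.3
Substitute level = 30:
XP = 500 * 30^1.3
= 500 * 83.2257
= 41613

41613 XP


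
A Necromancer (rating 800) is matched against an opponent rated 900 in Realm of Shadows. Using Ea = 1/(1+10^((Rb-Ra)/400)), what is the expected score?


Elo expected score: Ea = 1/(1 + 10^((Rb-Ra)/400))
Rb - Ra = 900 - 800 = 100
(Rb-Ra)/400 = 100/400 = 0.25
10^0.25 = 1.778279
Ea = 1/(1 + 1.778279) = 1/2.778279 = 0.3599

0.3599


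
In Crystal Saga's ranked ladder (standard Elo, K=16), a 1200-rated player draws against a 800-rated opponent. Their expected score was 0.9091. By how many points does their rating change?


Elo update: delta = K * (S - Ea), where S = 0.5 (draws)
S - Ea = 0.5 - 0.9091 = -0.4091
Rating change = 16 * -0.4091
= -6.55

-6.55 rating points


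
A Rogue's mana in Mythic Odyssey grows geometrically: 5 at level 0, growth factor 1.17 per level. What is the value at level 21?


value = base * growth^level
= 5 * 1.17^21
= 5 * 27.033551
= 135.17

135.17 mana


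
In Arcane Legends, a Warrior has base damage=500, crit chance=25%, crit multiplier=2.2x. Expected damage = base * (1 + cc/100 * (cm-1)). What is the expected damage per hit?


E[dmg] = base * (1 + crit_chance * (crit_mult - 1))
cc as decimal = 25/100 = 0.25
cm - 1 = 2.2 - 1 = 1.2
Bonus factor = 0.25 * 1.2 = 0.3
Total multiplier = 1 + 0.3 = 1.3
Expected damage = 500 * 1.3 = 650.00

650.00 damage


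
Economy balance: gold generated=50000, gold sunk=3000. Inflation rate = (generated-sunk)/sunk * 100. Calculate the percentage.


Net gold = 50000 - 3000 = 47000
Inflation rate = net / sunk * 100 = 47000 / 3000 * 100
= 15.666667 * 100
= 1566.67%

1566.67%


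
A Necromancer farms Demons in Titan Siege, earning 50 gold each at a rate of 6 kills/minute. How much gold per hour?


Gold per minute = 50 * 6 = 300
Gold per hour = 300 * 60 = 18000

18000 gold/hour


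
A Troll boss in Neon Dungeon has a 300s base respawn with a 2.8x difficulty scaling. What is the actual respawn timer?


Respawn time = base * multiplier
= 300 * 2.8
= 840.0 seconds

840.0 seconds


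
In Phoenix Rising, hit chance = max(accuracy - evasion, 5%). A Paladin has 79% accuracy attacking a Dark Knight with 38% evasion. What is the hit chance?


accuracy - evasion = 79 - 38 = 41
Apply floor: max(41, 5) = 41
Hit chance = 41%

41%


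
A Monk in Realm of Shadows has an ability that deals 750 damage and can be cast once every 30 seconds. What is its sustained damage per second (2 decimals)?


DPS = damage / cooldown
= 750 / 30
= 25.00

25.00 DPS


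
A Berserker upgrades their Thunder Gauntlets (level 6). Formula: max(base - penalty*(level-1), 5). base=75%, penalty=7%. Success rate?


raw_rate = 75 - 7 * (6 - 1)
= 75 - 7 * 5
= 75 - 35
= 40
Apply floor: max(40, 5) = 40%

40%


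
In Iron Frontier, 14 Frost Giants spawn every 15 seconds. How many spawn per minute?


Spawns per minute = count * (60 / interval)
= 14 * (60 / 15)
= 14 * 4.0
= 56.0

56.0 per minute


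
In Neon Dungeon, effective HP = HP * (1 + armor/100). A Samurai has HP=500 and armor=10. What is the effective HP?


EHP = 500 * (1 + 10/100)
= 500 * (1 + 0.1)
= 500 * 1.1
= 550.0

550.0 EHP


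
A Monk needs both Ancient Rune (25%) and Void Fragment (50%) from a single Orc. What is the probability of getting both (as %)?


For independent events, P(both) = P(A) * P(B)
= 25% * 50%
= 1250 / 100 %
= 12.5%

12.5%


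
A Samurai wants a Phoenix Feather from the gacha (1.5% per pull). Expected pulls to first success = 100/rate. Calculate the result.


Expected pulls for a geometric distribution = 1/p = 100 / rate%
= 100 / 1.5
= 66.67

66.67 pulls


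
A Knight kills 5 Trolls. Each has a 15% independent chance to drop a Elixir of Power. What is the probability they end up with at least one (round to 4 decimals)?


P(at least one) = 1 - P(none) = 1 - (1-p)^n
p = 15/100 = 0.15
1 - p = 0.85
(1 - p)^5 = 0.85^5 = 0.443705
P(at least one) = 1 - 0.443705 = 0.5563

0.5563


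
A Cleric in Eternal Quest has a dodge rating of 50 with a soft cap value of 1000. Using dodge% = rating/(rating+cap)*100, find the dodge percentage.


dodge% = 50 / (50 + 1000) * 100
= 50 / 1050 * 100
= 0.047619 * 100
= 4.76%

4.76%


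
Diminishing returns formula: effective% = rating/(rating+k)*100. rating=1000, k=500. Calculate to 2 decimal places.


effective% = rating / (rating + k) * 100
= 1000 / (1000 + 500) * 100
= 1000 / 1500 * 100
= 0.666667 * 100
= 66.67%

66.67%


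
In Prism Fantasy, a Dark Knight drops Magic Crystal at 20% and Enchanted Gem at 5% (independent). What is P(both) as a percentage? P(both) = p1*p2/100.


For independent events, P(both) = P(A) * P(B)
= 20% * 5%
= 100 / 100 %
= 1.0%

1.0%


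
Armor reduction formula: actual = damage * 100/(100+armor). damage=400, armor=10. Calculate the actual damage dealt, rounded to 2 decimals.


actual = 400 * 100 / (100 + 10)
= 400 * 100 / 110
= 40000 / 110
= 363.64

363.64 damage


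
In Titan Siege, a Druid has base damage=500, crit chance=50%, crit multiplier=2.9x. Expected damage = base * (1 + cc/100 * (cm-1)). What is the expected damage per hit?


E[dmg] = base * (1 + crit_chance * (crit_mult - 1))
cc as decimal = 50/100 = 0.5
cm - 1 = 2.9 - 1 = 1.9
Bonus factor = 0.5 * 1.9 = 0.95
Total multiplier = 1 + 0.95 = 1.95
Expected damage = 500 * 1.95 = 975.00

975.00 damage


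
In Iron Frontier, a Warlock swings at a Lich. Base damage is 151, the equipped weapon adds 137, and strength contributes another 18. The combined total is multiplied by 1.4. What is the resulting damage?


Sum base + weapon + str = 151 + 137 + 18 = 306
Multiply by 1.4:
306 * 1.4 = 428.4

428.4 damage


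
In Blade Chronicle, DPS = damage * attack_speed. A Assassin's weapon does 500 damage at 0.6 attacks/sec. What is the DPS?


DPS = damage * attack_speed
= 500 * 0.6
= 300.0

300.0 DPS


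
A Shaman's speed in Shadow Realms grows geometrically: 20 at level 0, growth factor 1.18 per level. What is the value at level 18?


value = base * growth^level
= 20 * 1.18^18
= 20 * 19.673251
= 393.47

393.47 speed


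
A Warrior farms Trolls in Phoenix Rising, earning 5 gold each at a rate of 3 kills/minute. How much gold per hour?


Gold per minute = 5 * 3 = 15
Gold per hour = 15 * 60 = 900

900 gold/hour


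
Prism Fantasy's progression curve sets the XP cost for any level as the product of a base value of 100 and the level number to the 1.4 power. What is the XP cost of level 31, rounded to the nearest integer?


XP = 100 * level^1.4
Substitute level = 31:
XP = 100 * 31^1.4
= 100 * 122.4352
= 12244

12244 XP


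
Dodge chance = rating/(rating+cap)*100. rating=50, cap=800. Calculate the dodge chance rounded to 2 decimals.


dodge% = 50 / (50 + 800) * 100
= 50 / 850 * 100
= 0.058824 * 100
= 5.88%

5.88%


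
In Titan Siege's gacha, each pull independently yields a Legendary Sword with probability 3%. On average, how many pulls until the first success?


Expected pulls for a geometric distribution = 1/p = 100 / rate%
= 100 / 3
= 33.33

33.33 pulls


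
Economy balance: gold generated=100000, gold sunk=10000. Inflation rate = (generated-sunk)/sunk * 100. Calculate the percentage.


Net gold = 100000 - 10000 = 90000
Inflation rate = net / sunk * 100 = 90000 / 10000 * 100
= 9.0 * 100
= 900.00%

900.00%


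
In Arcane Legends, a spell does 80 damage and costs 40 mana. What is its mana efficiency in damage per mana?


Efficiency = damage / mana
= 80 / 40
= 2.00

2.00 dmg/mana


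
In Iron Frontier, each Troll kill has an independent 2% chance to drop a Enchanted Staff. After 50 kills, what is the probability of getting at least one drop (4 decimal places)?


P(at least one) = 1 - P(none) = 1 - (1-p)^n
p = 2/100 = 0.02
1 - p = 0.98
(1 - p)^50 = 0.98^50 = 0.364170
P(at least one) = 1 - 0.364170 = 0.6358

0.6358


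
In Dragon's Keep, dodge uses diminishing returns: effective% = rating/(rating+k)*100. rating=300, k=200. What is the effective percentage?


effective% = rating / (rating + k) * 100
= 300 / (300 + 200) * 100
= 300 / 500 * 100
= 0.6 * 100
= 60.00%

60.00%


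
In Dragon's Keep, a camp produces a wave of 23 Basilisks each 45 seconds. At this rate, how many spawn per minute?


Spawns per minute = count * (60 / interval)
= 23 * (60 / 45)
= 23 * 1.3333
= 30.67

30.67 per minute


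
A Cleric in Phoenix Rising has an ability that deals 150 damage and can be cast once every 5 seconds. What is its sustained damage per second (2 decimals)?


DPS = damage / cooldown
= 150 / 5
= 30.00

30.00 DPS


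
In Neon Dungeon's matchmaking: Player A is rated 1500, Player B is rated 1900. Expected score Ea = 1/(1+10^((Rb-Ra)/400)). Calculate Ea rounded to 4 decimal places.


Elo expected score: Ea = 1/(1 + 10^((Rb-Ra)/400))
Rb - Ra = 1900 - 1500 = 400
(Rb-Ra)/400 = 400/400 = 1.0
10^1.0 = 10.0
Ea = 1/(1 + 10.0) = 1/11.0 = 0.0909

0.0909


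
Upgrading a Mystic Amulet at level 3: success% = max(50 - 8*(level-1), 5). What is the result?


raw_rate = 50 - 8 * (3 - 1)
= 50 - 8 * 2
= 50 - 16
= 34
Apply floor: max(34, 5) = 34%

34%


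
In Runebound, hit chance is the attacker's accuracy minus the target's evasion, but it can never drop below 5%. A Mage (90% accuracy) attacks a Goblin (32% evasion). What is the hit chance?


accuracy - evasion = 90 - 32 = 58
Apply floor: max(58, 5) = 58
Hit chance = 58%

58%


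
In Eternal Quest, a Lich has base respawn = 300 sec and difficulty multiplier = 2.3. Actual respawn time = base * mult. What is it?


Respawn time = base * multiplier
= 300 * 2.3
= 690.0 seconds

690.0 seconds


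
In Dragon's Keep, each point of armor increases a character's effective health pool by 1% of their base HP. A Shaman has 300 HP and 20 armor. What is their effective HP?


EHP = 300 * (1 + 20/100)
= 300 * (1 + 0.2)
= 300 * 1.2
= 360.0

360.0 EHP


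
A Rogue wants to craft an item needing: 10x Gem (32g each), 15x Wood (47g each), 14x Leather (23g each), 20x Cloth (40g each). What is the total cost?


Cost breakdown:
  Gem: 10 * 32 = 320
  Wood: 15 * 47 = 705
  Leather: 14 * 23 = 322
  Cloth: 20 * 40 = 800
Total = 320 + 705 + 322 + 800 = 2147

2147 gold


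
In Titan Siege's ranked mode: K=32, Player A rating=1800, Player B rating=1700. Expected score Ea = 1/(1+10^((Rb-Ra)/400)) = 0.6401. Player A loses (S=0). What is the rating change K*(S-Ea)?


Elo update: delta = K * (S - Ea), where S = 0 (loses)
S - Ea = 0 - 0.6401 = -0.6401
Rating change = 32 * -0.6401
= -20.48

-20.48 rating points


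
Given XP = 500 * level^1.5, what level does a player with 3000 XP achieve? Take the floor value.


XP = 500 * level^1.5, so level = (XP / 500)^(1/1.5)
= (3000 / 500)^(1/1.5)
= 6.0^0.6667
= 3.3019
Floor: level = 3

level 3


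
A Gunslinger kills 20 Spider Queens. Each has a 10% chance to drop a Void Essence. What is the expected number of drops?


Expected drops = kills * (drop_rate / 100)
= 20 * (10 / 100)
= 20 * 0.1
= 2.0

2.0 drops


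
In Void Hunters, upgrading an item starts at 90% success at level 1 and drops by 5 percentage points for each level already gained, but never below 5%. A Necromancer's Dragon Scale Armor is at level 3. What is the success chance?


raw_rate = 90 - 5 * (3 - 1)
= 90 - 5 * 2
= 90 - 10
= 80
Apply floor: max(80, 5) = 80%

80%


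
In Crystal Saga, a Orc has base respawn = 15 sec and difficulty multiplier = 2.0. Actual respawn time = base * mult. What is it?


Respawn time = base * multiplier
= 15 * 2.0
= 30.0 seconds

30.0 seconds


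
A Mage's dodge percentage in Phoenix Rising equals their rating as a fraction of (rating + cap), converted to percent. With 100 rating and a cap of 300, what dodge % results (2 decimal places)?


dodge% = 100 / (100 + 300) * 100
= 100 / 400 * 100
= 0.25 * 100
= 25.00%

25.00%


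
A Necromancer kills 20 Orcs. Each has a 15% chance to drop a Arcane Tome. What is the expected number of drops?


Expected drops = kills * (drop_rate / 100)
= 20 * (15 / 100)
= 20 * 0.15
= 3.0

3.0 drops


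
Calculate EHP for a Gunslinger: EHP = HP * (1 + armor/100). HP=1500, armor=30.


EHP = 1500 * (1 + 30/100)
= 1500 * (1 + 0.3)
= 1500 * 1.3
= 1950.0

1950.0 EHP


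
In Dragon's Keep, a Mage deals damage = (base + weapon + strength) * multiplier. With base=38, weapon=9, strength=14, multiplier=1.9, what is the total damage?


Sum base + weapon + str = 38 + 9 + 14 = 61
Multiply by 1.9:
61 * 1.9 = 115.9

115.9 damage


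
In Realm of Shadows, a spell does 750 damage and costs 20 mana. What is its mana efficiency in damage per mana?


Efficiency = damage / mana
= 750 / 20
= 37.50

37.50 dmg/mana


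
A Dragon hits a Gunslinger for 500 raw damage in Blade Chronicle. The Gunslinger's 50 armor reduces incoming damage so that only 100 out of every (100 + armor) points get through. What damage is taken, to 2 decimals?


actual = 500 * 100 / (100 + 50)
= 500 * 100 / 150
= 50000 / 150
= 333.33

333.33 damage


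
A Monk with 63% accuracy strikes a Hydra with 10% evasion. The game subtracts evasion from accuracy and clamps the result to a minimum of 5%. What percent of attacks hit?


accuracy - evasion = 63 - 10 = 53
Apply floor: max(53, 5) = 53
Hit chance = 53%

53%


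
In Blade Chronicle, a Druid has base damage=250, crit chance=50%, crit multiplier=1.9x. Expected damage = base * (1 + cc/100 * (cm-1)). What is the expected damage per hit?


E[dmg] = base * (1 + crit_chance * (crit_mult - 1))
cc as decimal = 50/100 = 0.5
cm - 1 = 1.9 - 1 = 0.9
Bonus factor = 0.5 * 0.9 = 0.45
Total multiplier = 1 + 0.45 = 1.45
Expected damage = 250 * 1.45 = 362.50

362.50 damage


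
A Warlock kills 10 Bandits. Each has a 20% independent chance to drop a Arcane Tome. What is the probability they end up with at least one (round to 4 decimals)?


P(at least one) = 1 - P(none) = 1 - (1-p)^n
p = 20/100 = 0.2
1 - p = 0.8
(1 - p)^10 = 0.8^10 = 0.107374
P(at least one) = 1 - 0.107374 = 0.8926

0.8926


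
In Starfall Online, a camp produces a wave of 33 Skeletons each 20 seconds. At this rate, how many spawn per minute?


Spawns per minute = count * (60 / interval)
= 33 * (60 / 20)
= 33 * 3.0
= 99.0

99.0 per minute


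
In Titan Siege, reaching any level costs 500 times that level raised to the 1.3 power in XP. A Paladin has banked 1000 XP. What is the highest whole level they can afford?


XP = 500 * level^1.3, so level = (XP / 500)^(1/1.3)
= (1000 / 500)^(1/1.3)
= 2.0^0.7692
= 1.7044
Floor: level = 1

level 1


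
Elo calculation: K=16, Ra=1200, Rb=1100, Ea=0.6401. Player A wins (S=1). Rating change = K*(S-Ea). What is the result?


Elo update: delta = K * (S - Ea), where S = 1 (wins)
S - Ea = 1 - 0.6401 = 0.3599
Rating change = 16 * 0.3599
= 5.76

5.76 rating points


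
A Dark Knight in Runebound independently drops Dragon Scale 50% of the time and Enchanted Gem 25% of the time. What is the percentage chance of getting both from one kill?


For independent events, P(both) = P(A) * P(B)
= 50% * 25%
= 1250 / 100 %
= 12.5%

12.5%


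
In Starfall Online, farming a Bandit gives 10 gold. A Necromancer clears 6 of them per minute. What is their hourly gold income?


Gold per minute = 10 * 6 = 60
Gold per hour = 60 * 60 = 3600

3600 gold/hour


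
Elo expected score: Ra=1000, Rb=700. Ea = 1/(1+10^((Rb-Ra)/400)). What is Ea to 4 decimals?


Elo expected score: Ea = 1/(1 + 10^((Rb-Ra)/400))
Rb - Ra = 700 - 1000 = -300
(Rb-Ra)/400 = -300/400 = -0.75
10^-0.75 = 0.177828
Ea = 1/(1 + 0.177828) = 1/1.177828 = 0.8490

0.8490


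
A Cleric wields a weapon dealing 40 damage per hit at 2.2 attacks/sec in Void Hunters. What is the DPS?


DPS = damage * attack_speed
= 40 * 2.2
= 88.0

88.0 DPS


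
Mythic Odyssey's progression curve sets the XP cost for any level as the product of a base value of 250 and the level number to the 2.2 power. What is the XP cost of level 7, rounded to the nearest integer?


XP = 250 * level^2.2
Substitute level = 7:
XP = 250 * 7^2.2
= 250 * 72.3129
= 18078

18078 XP


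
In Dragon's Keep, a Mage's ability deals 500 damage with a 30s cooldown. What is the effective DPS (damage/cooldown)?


DPS = damage / cooldown
= 500 / 30
= 16.67

16.67 DPS


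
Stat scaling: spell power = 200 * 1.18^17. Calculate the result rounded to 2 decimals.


value = base * growth^level
= 200 * 1.18^17
= 200 * 16.672247
= 3334.45

3334.45 spell power


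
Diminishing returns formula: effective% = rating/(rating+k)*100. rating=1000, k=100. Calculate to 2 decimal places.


effective% = rating / (rating + k) * 100
= 1000 / (1000 + 100) * 100
= 1000 / 1100 * 100
= 0.909091 * 100
= 90.91%

90.91%


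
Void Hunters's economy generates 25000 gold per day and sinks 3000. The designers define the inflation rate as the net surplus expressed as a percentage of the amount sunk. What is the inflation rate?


Net gold = 25000 - 3000 = 22000
Inflation rate = net / sunk * 100 = 22000 / 3000 * 100
= 7.333333 * 100
= 733.33%

733.33%


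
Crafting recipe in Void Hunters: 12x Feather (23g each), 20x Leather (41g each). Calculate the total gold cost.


Cost breakdown:
  Feather: 12 * 23 = 276
  Leather: 20 * 41 = 820
Total = 276 + 820 = 1096

1096 gold


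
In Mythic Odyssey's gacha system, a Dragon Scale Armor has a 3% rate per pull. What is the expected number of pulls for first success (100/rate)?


Expected pulls for a geometric distribution = 1/p = 100 / rate%
= 100 / 3
= 33.33

33.33 pulls


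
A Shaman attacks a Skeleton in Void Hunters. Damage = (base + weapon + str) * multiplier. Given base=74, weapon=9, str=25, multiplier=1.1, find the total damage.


Sum base + weapon + str = 74 + 9 + 25 = 108
Multiply by 1.1:
108 * 1.1 = 118.8

118.8 damage


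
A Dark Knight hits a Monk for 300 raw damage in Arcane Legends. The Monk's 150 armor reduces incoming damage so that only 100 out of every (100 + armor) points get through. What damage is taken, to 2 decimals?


actual = 300 * 100 / (100 + 150)
= 300 * 100 / 250
= 30000 / 250
= 120.00

120.00 damage


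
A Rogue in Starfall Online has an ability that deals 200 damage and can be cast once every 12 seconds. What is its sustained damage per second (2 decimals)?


DPS = damage / cooldown
= 200 / 12
= 16.67

16.67 DPS


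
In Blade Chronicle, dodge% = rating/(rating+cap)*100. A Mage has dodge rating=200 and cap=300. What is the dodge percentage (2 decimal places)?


dodge% = 200 / (200 + 300) * 100
= 200 / 500 * 100
= 0.4 * 100
= 40.00%

40.00%


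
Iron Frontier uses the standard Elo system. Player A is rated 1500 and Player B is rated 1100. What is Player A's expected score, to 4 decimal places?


Elo expected score: Ea = 1/(1 + 10^((Rb-Ra)/400))
Rb - Ra = 1100 - 1500 = -400
(Rb-Ra)/400 = -400/400 = -1.0
10^-1.0 = 0.1
Ea = 1/(1 + 0.1) = 1/1.1 = 0.9091

0.9091


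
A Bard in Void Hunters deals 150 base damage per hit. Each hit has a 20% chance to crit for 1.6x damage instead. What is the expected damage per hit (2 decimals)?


E[dmg] = base * (1 + crit_chance * (crit_mult - 1))
cc as decimal = 20/100 = 0.2
cm - 1 = 1.6 - 1 = 0.6
Bonus factor = 0.2 * 0.6 = 0.12
Total multiplier = 1 + 0.12 = 1.12
Expected damage = 150 * 1.12 = 168.00

168.00 damage


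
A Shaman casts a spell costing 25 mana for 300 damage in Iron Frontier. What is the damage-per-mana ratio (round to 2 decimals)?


Efficiency = damage / mana
= 300 / 25
= 12.00

12.00 dmg/mana


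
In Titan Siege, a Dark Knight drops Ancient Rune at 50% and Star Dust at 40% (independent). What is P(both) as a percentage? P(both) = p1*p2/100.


For independent events, P(both) = P(A) * P(B)
= 50% * 40%
= 2000 / 100 %
= 20.0%

20.0%


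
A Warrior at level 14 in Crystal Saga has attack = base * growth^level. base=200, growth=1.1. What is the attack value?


value = base * growth^level
= 200 * 1.1^14
= 200 * 3.797498
= 759.50

759.50 attack


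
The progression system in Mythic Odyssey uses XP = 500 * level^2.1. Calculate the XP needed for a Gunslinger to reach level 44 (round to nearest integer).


XP = 500 * level^2.1
Substitute level = 44:
XP = 500 * 44^2.1
= 500 * 2826.5106
= 1413255

1413255 XP


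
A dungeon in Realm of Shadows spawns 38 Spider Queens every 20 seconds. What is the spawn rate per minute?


Spawns per minute = count * (60 / interval)
= 38 * (60 / 20)
= 38 * 3.0
= 114.0

114.0 per minute


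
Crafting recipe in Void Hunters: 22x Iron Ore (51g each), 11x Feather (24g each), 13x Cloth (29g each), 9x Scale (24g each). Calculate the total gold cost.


Cost breakdown:
  Iron Ore: 22 * 51 = 1122
  Feather: 11 * 24 = 264
  Cloth: 13 * 29 = 377
  Scale: 9 * 24 = 216
Total = 1122 + 264 + 377 + 216 = 1979

1979 gold


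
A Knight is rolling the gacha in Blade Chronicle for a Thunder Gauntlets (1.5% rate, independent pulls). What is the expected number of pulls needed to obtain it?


Expected pulls for a geometric distribution = 1/p = 100 / rate%
= 100 / 1.5
= 66.67

66.67 pulls


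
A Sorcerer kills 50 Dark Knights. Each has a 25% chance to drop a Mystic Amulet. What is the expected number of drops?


Expected drops = kills * (drop_rate / 100)
= 50 * (25 / 100)
= 50 * 0.25
= 12.5

12.5 drops


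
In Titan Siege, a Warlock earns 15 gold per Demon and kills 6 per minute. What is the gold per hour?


Gold per minute = 15 * 6 = 90
Gold per hour = 90 * 60 = 5400

5400 gold/hour


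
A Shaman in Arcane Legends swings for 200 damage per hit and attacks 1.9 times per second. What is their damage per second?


DPS = damage * attack_speed
= 200 * 1.9
= 380.0

380.0 DPS


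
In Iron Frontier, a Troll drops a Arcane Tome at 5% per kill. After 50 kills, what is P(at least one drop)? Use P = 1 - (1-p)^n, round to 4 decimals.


P(at least one) = 1 - P(none) = 1 - (1-p)^n
p = 5/100 = 0.05
1 - p = 0.95
(1 - p)^50 = 0.95^50 = 0.076945
P(at least one) = 1 - 0.076945 = 0.9231

0.9231


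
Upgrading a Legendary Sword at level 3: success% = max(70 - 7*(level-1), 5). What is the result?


raw_rate = 70 - 7 * (3 - 1)
= 70 - 7 * 2
= 70 - 14
= 56
Apply floor: max(56, 5) = 56%

56%


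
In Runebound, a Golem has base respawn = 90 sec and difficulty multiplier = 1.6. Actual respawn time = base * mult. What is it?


Respawn time = base * multiplier
= 90 * 1.6
= 144.0 seconds

144.0 seconds


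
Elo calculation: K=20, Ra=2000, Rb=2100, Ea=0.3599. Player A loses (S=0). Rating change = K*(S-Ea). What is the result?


Elo update: delta = K * (S - Ea), where S = 0 (loses)
S - Ea = 0 - 0.3599 = -0.3599
Rating change = 20 * -0.3599
= -7.20

-7.20 rating points


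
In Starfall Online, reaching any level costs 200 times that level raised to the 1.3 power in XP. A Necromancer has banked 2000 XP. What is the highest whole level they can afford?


XP = 200 * level^1.3, so level = (XP / 200)^(1/1.3)
= (2000 / 200)^(1/1.3)
= 10.0^0.7692
= 5.878
Floor: level = 5

level 5


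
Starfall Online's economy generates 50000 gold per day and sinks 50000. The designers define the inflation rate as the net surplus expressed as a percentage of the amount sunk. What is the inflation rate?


Net gold = 50000 - 50000 = 0
Inflation rate = net / sunk * 100 = 0 / 50000 * 100
= 0.0 * 100
= 0.00%

0.00%


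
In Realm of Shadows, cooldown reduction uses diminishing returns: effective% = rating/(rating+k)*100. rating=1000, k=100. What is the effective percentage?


effective% = rating / (rating + k) * 100
= 1000 / (1000 + 100) * 100
= 1000 / 1100 * 100
= 0.909091 * 100
= 90.91%

90.91%


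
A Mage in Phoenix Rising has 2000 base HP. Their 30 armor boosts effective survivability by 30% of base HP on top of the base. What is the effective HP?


EHP = 2000 * (1 + 30/100)
= 2000 * (1 + 0.3)
= 2000 * 1.3
= 2600.0

2600.0 EHP


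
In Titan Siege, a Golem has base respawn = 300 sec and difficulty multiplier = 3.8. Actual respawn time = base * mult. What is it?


Respawn time = base * multiplier
= 300 * 3.8
= 1140.0 seconds

1140.0 seconds


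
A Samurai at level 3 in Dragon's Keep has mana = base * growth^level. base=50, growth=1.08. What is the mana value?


value = base * growth^level
= 50 * 1.08^3
= 50 * 1.259712
= 62.99

62.99 mana


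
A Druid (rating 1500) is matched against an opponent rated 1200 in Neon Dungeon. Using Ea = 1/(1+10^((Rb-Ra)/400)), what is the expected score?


Elo expected score: Ea = 1/(1 + 10^((Rb-Ra)/400))
Rb - Ra = 1200 - 1500 = -300
(Rb-Ra)/400 = -300/400 = -0.75
10^-0.75 = 0.177828
Ea = 1/(1 + 0.177828) = 1/1.177828 = 0.8490

0.8490


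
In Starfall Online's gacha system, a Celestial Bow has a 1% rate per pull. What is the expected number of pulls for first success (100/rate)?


Expected pulls for a geometric distribution = 1/p = 100 / rate%
= 100 / 1
= 100.0

100.0 pulls


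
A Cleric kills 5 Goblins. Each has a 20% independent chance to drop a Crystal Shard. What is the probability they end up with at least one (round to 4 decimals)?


P(at least one) = 1 - P(none) = 1 - (1-p)^n
p = 20/100 = 0.2
1 - p = 0.8
(1 - p)^5 = 0.8^5 = 0.327680
P(at least one) = 1 - 0.327680 = 0.6723

0.6723


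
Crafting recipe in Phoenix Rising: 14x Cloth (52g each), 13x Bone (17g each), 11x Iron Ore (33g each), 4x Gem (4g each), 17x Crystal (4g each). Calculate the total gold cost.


Cost breakdown:
  Cloth: 14 * 52 = 728
  Bone: 13 * 17 = 221
  Iron Ore: 11 * 33 = 363
  Gem: 4 * 4 = 16
  Crystal: 17 * 4 = 68
Total = 728 + 221 + 363 + 16 + 68 = 1396

1396 gold


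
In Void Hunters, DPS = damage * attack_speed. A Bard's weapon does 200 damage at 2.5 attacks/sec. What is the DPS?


DPS = damage * attack_speed
= 200 * 2.5
= 500.0

500.0 DPS


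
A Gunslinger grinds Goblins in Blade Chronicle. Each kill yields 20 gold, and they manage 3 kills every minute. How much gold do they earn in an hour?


Gold per minute = 20 * 3 = 60
Gold per hour = 60 * 60 = 3600

3600 gold/hour


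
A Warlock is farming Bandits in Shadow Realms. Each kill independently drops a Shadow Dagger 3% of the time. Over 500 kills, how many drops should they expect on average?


Expected drops = kills * (drop_rate / 100)
= 500 * (3 / 100)
= 500 * 0.03
= 15.0

15.0 drops


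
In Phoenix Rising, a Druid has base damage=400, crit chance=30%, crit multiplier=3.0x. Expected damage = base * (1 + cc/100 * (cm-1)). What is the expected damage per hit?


E[dmg] = base * (1 + crit_chance * (crit_mult - 1))
cc as decimal = 30/100 = 0.3
cm - 1 = 3.0 - 1 = 2.0
Bonus factor = 0.3 * 2.0 = 0.6
Total multiplier = 1 + 0.6 = 1.6
Expected damage = 400 * 1.6 = 640.00

640.00 damage


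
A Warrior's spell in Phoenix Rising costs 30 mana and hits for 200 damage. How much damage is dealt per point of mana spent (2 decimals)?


Efficiency = damage / mana
= 200 / 30
= 6.67

6.67 dmg/mana


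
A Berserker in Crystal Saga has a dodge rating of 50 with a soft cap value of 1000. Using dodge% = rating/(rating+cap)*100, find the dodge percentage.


dodge% = 50 / (50 + 1000) * 100
= 50 / 1050 * 100
= 0.047619 * 100
= 4.76%

4.76%


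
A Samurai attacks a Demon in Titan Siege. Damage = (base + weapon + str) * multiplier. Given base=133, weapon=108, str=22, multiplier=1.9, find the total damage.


Sum base + weapon + str = 133 + 108 + 22 = 263
Multiply by 1.9:
263 * 1.9 = 499.7

499.7 damage


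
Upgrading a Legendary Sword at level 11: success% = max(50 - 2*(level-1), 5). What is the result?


raw_rate = 50 - 2 * (11 - 1)
= 50 - 2 * 10
= 50 - 20
= 30
Apply floor: max(30, 5) = 30%

30%


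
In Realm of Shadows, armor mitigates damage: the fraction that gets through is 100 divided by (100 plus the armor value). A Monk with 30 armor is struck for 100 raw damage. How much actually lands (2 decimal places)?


actual = 100 * 100 / (100 + 30)
= 100 * 100 / 130
= 10000 / 130
= 76.92

76.92 damage


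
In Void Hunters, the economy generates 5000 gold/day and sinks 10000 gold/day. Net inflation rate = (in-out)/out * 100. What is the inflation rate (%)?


Net gold = 5000 - 10000 = -5000
Inflation rate = net / sunk * 100 = -5000 / 10000 * 100
= -0.5 * 100
= -50.00%

-50.00%


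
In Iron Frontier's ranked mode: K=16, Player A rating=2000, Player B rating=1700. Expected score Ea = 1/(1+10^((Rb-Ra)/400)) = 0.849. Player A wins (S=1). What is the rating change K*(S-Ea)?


Elo update: delta = K * (S - Ea), where S = 1 (wins)
S - Ea = 1 - 0.849 = 0.151
Rating change = 16 * 0.151
= 2.42

2.42 rating points


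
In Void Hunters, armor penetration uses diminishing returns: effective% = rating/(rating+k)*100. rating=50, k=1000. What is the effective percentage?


effective% = rating / (rating + k) * 100
= 50 / (50 + 1000) * 100
= 50 / 1050 * 100
= 0.047619 * 100
= 4.76%

4.76%


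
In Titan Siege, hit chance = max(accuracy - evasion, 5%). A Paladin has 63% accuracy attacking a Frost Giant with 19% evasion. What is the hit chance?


accuracy - evasion = 63 - 19 = 44
Apply floor: max(44, 5) = 44
Hit chance = 44%

44%


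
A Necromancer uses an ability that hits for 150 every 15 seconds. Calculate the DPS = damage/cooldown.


DPS = damage / cooldown
= 150 / 15
= 10.00

10.00 DPS


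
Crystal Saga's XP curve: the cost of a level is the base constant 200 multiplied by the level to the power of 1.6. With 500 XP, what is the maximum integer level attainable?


XP = 200 * level^1.6, so level = (XP / 200)^(1/1.6)
= (500 / 200)^(1/1.6)
= 2.5^0.625
= 1.773
Floor: level = 1

level 1


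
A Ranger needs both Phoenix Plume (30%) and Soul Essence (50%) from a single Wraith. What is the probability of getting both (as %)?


For independent events, P(both) = P(A) * P(B)
= 30% * 50%
= 1500 / 100 %
= 15.0%

15.0%


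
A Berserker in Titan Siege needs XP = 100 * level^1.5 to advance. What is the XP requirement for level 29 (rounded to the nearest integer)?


XP = 100 * level^1.5
Substitute level = 29:
XP = 100 * 29^1.5
= 100 * 156.1698
= 15617

15617 XP


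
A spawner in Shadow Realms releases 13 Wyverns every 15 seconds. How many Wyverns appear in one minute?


Spawns per minute = count * (60 / interval)
= 13 * (60 / 15)
= 13 * 4.0
= 52.0

52.0 per minute


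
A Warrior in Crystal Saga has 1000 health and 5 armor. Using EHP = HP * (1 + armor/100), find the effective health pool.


EHP = 1000 * (1 + 5/100)
= 1000 * (1 + 0.05)
= 1000 * 1.05
= 1050.0

1050.0 EHP


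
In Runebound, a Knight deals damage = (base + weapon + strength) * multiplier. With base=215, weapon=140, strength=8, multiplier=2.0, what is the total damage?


Sum base + weapon + str = 215 + 140 + 8 = 363
Multiply by 2.0:
363 * 2.0 = 726.0

726.0 damage


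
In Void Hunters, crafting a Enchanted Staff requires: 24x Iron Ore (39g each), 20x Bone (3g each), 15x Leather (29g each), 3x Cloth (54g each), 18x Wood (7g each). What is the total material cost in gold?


Cost breakdown:
  Iron Ore: 24 * 39 = 936
  Bone: 20 * 3 = 60
  Leather: 15 * 29 = 435
  Cloth: 3 * 54 = 162
  Wood: 18 * 7 = 126
Total = 936 + 60 + 435 + 162 + 126 = 1719

1719 gold


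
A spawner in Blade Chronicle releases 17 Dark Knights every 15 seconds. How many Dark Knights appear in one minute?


Spawns per minute = count * (60 / interval)
= 17 * (60 / 15)
= 17 * 4.0
= 68.0

68.0 per minute


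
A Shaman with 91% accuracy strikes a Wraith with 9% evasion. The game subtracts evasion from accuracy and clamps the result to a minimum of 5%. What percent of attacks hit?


accuracy - evasion = 91 - 9 = 82
Apply floor: max(82, 5) = 82
Hit chance = 82%

82%
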